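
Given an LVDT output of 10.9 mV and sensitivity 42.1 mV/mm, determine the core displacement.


Displacement = Vout / sensitivity.
d = 10.9 / 42.1
d = 0.259 mm

0.259 mm


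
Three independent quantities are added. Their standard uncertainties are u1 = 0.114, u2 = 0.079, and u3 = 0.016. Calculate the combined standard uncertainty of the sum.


For a sum of independent quantities, uc = sqrt(u1^2 + u2^2 + u3^2).
uc = sqrt(0.114^2 + 0.079^2 + 0.016^2)
uc = sqrt(0.012996 + 0.006241 + 0.000256)
uc = 0.1396

0.1396


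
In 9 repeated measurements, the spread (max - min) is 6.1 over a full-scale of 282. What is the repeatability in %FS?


Repeatability = (spread / full scale) * 100%.
R = (6.1 / 282) * 100
R = 2.163 %FS

2.163 %FS


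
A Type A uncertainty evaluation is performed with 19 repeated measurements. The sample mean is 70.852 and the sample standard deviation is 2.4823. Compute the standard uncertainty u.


The standard uncertainty for Type A evaluation is u = s / sqrt(n).
u = 2.4823 / sqrt(19)
u = 2.4823 / 4.3589
u = 0.5695

0.5695


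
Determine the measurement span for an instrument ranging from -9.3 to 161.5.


Span = upper range - lower range.
Span = 161.5 - (-9.3)
Span = 170.8

170.8


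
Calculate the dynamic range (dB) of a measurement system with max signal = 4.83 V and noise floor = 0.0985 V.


Dynamic range = 20 * log10(Vmax / Vnoise).
DR = 20 * log10(4.83 / 0.0985)
DR = 20 * log10(49.04)
DR = 33.81 dB

33.81 dB


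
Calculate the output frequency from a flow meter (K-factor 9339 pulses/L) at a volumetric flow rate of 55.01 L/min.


Frequency = K * Q / 60 (converting L/min to L/s).
f = 9339 * 55.01 / 60
f = 513738.39 / 60
f = 8562.31 Hz

8562.31 Hz


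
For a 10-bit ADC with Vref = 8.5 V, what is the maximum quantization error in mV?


The maximum quantization error is +/- LSB/2.
LSB = Vref / 2^n = 8.5 / 1024 = 0.00830078 V
Max error = LSB / 2 = 0.00830078 / 2 = 0.00415039 V
Max error = 4.1504 mV

4.1504 mV


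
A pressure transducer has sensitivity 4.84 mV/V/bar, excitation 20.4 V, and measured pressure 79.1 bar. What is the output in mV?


Output = sensitivity * Vex * P.
Vout = 4.84 * 20.4 * 79.1
Vout = 98.736 * 79.1
Vout = 7810.02 mV

7810.02 mV


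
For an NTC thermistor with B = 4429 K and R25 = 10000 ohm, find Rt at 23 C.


NTC thermistor equation: Rt = R25 * exp(B * (1/T - 1/T25)).
T in Kelvin: 296.15 K, T25 = 298.15 K
1/T - 1/T25 = 1/296.15 - 1/298.15 = 2.265e-05
B * (1/T - 1/T25) = 4429 * 2.265e-05 = 0.1003
Rt = 10000 * exp(0.1003) = 11055.3 ohm

11055.3 ohm


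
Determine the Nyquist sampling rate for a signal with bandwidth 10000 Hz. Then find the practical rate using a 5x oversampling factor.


By Nyquist theorem, fs_min = 2 * fmax.
fs_min = 2 * 10000 = 20000 Hz
Practical rate = 5 * fs_min = 5 * 20000 = 100000 Hz

fs_min = 20000 Hz, fs_practical = 100000 Hz


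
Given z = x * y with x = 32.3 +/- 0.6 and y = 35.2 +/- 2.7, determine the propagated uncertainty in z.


For a product z = x*y, the relative uncertainty is:
uz/z = sqrt((ux/x)^2 + (uy/y)^2)
Relative uncertainties: ux/x = 0.6/32.3 = 0.018576
uy/y = 2.7/35.2 = 0.076705
z = 32.3 * 35.2 = 1137.0
uz = 1137.0 * sqrt(0.018576^2 + 0.076705^2) = 89.731

89.731


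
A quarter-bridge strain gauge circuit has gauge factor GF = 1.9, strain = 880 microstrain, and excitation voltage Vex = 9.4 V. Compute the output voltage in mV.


Quarter bridge output: Vout = (GF * epsilon * Vex) / 4.
Vout = (1.9 * 880e-6 * 9.4) / 4
Vout = 0.0157168 / 4 V
Vout = 0.0039292 V = 3.9292 mV

3.9292 mV


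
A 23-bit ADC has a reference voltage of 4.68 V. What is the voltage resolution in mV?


The resolution (LSB) of an ADC is Vref / 2^n.
LSB = 4.68 / 2^23
LSB = 4.68 / 8388608
LSB = 5.6e-07 V = 0.0005579 mV

0.0005579 mV


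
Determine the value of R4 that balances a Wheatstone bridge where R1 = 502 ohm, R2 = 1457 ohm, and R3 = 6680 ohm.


At balance: R1*R4 = R2*R3, so R4 = R2*R3/R1.
R4 = 1457 * 6680 / 502
R4 = 9732760 / 502
R4 = 19387.97 ohm

19387.97 ohm


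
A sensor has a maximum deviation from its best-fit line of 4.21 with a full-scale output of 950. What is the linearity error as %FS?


Linearity error = (max deviation / full scale) * 100%.
Linearity = (4.21 / 950) * 100
Linearity = 0.443 %FS

0.443 %FS


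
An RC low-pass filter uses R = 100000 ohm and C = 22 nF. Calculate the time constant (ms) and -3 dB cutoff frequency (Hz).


Time constant: tau = R * C.
tau = 100000 * 2.20e-08 = 0.0022 s
tau = 2.2 ms
Cutoff frequency: fc = 1 / (2*pi*R*C).
fc = 1 / (2*pi*0.0022) = 72.34 Hz

tau = 2.2 ms, fc = 72.34 Hz


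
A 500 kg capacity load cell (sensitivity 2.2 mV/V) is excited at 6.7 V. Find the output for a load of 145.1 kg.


Vout = rated_output * Vex * (load / capacity).
Vout = 2.2 * 6.7 * (145.1 / 500)
Vout = 2.2 * 6.7 * 0.2902
Vout = 4.278 mV

4.278 mV


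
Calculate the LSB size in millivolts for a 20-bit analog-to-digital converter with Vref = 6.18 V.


The resolution (LSB) of an ADC is Vref / 2^n.
LSB = 6.18 / 2^20
LSB = 6.18 / 1048576
LSB = 5.89e-06 V = 0.00589371 mV

0.00589371 mV


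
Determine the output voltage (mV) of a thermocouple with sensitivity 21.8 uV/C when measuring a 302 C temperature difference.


The thermocouple output V = sensitivity * dT.
V = 21.8 uV/C * 302 C
V = 6583.6 uV
V = 6.584 mV

6.584 mV


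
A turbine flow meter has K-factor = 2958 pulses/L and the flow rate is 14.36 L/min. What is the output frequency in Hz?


Frequency = K * Q / 60 (converting L/min to L/s).
f = 2958 * 14.36 / 60
f = 42476.88 / 60
f = 707.95 Hz

707.95 Hz


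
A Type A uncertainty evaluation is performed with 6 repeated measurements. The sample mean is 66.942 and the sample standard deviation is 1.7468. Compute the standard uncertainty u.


The standard uncertainty for Type A evaluation is u = s / sqrt(n).
u = 1.7468 / sqrt(6)
u = 1.7468 / 2.4495
u = 0.7131

0.7131


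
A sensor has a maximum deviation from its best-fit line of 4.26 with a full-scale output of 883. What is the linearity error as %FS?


Linearity error = (max deviation / full scale) * 100%.
Linearity = (4.26 / 883) * 100
Linearity = 0.482 %FS

0.482 %FS


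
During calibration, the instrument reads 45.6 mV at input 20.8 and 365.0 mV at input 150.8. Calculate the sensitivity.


Sensitivity = (y2 - y1) / (x2 - x1).
S = (365.0 - 45.6) / (150.8 - 20.8)
S = 319.4 / 130.0
S = 2.4569 mV/unit

2.4569 mV/unit


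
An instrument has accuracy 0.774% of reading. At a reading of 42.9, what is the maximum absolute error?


Absolute error = (accuracy% / 100) * reading.
Error = (0.774 / 100) * 42.9
Error = 0.00774 * 42.9
Error = 0.332

0.332


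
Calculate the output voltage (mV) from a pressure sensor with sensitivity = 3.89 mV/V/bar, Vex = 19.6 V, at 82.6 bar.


Output = sensitivity * Vex * P.
Vout = 3.89 * 19.6 * 82.6
Vout = 76.244 * 82.6
Vout = 6297.75 mV

6297.75 mV


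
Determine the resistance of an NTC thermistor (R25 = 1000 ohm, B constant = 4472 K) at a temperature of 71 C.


NTC thermistor equation: Rt = R25 * exp(B * (1/T - 1/T25)).
T in Kelvin: 344.15 K, T25 = 298.15 K
1/T - 1/T25 = 1/344.15 - 1/298.15 = -0.00044831
B * (1/T - 1/T25) = 4472 * -0.00044831 = -2.0048
Rt = 1000 * exp(-2.0048) = 134.7 ohm

134.7 ohm


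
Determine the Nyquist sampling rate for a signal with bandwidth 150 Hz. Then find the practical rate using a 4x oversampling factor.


By Nyquist theorem, fs_min = 2 * fmax.
fs_min = 2 * 150 = 300 Hz
Practical rate = 4 * fs_min = 4 * 300 = 1200 Hz

fs_min = 300 Hz, fs_practical = 1200 Hz


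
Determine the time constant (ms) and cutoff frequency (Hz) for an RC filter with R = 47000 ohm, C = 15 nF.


Time constant: tau = R * C.
tau = 47000 * 1.50e-08 = 0.000705 s
tau = 0.705 ms
Cutoff frequency: fc = 1 / (2*pi*R*C).
fc = 1 / (2*pi*0.000705) = 225.75 Hz

tau = 0.705 ms, fc = 225.75 Hz


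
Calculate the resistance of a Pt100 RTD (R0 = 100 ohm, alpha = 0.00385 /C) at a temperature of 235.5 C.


The RTD equation: Rt = R0 * (1 + alpha * T).
Rt = 100 * (1 + 0.00385 * 235.5)
Rt = 100 * (1 + 0.906675)
Rt = 100 * 1.906675
Rt = 190.667 ohm

190.667 ohm


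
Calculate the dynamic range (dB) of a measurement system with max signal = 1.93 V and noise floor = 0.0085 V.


Dynamic range = 20 * log10(Vmax / Vnoise).
DR = 20 * log10(1.93 / 0.0085)
DR = 20 * log10(227.06)
DR = 47.12 dB

47.12 dB


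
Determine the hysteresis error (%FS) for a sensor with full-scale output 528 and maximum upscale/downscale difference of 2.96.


Hysteresis = (max difference / full scale) * 100%.
H = (2.96 / 528) * 100
H = 0.561 %FS

0.561 %FS


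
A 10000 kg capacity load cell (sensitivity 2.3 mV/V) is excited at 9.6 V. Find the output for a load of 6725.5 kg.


Vout = rated_output * Vex * (load / capacity).
Vout = 2.3 * 9.6 * (6725.5 / 10000)
Vout = 2.3 * 9.6 * 0.67255
Vout = 14.85 mV

14.85 mV


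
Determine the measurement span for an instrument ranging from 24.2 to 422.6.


Span = upper range - lower range.
Span = 422.6 - (24.2)
Span = 398.4

398.4


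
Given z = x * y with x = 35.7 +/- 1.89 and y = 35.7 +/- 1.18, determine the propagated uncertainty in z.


For a product z = x*y, the relative uncertainty is:
uz/z = sqrt((ux/x)^2 + (uy/y)^2)
Relative uncertainties: ux/x = 1.89/35.7 = 0.052941
uy/y = 1.18/35.7 = 0.033053
z = 35.7 * 35.7 = 1274.5
uz = 1274.5 * sqrt(0.052941^2 + 0.033053^2) = 79.544

79.544


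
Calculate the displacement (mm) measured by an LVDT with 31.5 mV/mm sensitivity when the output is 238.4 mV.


Displacement = Vout / sensitivity.
d = 238.4 / 31.5
d = 7.568 mm

7.568 mm


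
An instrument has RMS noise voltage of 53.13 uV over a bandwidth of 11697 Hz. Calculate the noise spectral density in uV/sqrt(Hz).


Noise spectral density = Vrms / sqrt(BW).
NSD = 53.13 / sqrt(11697)
NSD = 53.13 / 108.1527
NSD = 0.4913 uV/sqrt(Hz)

0.4913 uV/sqrt(Hz)


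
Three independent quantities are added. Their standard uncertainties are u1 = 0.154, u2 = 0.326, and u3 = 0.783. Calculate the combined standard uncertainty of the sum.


For a sum of independent quantities, uc = sqrt(u1^2 + u2^2 + u3^2).
uc = sqrt(0.154^2 + 0.326^2 + 0.783^2)
uc = sqrt(0.023716 + 0.106276 + 0.613089)
uc = 0.862

0.862


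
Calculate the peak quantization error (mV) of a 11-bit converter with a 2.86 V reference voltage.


The maximum quantization error is +/- LSB/2.
LSB = Vref / 2^n = 2.86 / 2048 = 0.00139648 V
Max error = LSB / 2 = 0.00139648 / 2 = 0.00069824 V
Max error = 0.6982 mV

0.6982 mV


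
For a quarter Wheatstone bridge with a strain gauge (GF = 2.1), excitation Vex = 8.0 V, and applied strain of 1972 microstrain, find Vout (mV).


Quarter bridge output: Vout = (GF * epsilon * Vex) / 4.
Vout = (2.1 * 1972e-6 * 8.0) / 4
Vout = 0.0331296 / 4 V
Vout = 0.0082824 V = 8.2824 mV

8.2824 mV


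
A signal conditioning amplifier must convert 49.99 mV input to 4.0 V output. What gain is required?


Gain = Vout / Vin (converting to same units).
G = 4.0 V / 49.99 mV
G = 4000.0 mV / 49.99 mV
G = 80.02

80.02


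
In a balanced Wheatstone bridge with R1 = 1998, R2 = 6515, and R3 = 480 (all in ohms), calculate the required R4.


At balance: R1*R4 = R2*R3, so R4 = R2*R3/R1.
R4 = 6515 * 480 / 1998
R4 = 3127200 / 1998
R4 = 1565.17 ohm

1565.17 ohm


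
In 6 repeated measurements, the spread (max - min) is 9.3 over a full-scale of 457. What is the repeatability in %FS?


Repeatability = (spread / full scale) * 100%.
R = (9.3 / 457) * 100
R = 2.035 %FS

2.035 %FS


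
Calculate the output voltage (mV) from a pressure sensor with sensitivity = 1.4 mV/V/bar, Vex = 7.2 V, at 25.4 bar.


Output = sensitivity * Vex * P.
Vout = 1.4 * 7.2 * 25.4
Vout = 10.08 * 25.4
Vout = 256.03 mV

256.03 mV


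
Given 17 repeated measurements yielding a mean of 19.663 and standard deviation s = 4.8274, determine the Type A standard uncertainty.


The standard uncertainty for Type A evaluation is u = s / sqrt(n).
u = 4.8274 / sqrt(17)
u = 4.8274 / 4.1231
u = 1.1708

1.1708


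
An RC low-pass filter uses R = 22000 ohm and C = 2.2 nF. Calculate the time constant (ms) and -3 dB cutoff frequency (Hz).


Time constant: tau = R * C.
tau = 22000 * 2.20e-09 = 4.84e-05 s
tau = 0.0484 ms
Cutoff frequency: fc = 1 / (2*pi*R*C).
fc = 1 / (2*pi*4.84e-05) = 3288.33 Hz

tau = 0.0484 ms, fc = 3288.33 Hz


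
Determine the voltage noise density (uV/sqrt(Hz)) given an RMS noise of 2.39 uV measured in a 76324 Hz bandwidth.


Noise spectral density = Vrms / sqrt(BW).
NSD = 2.39 / sqrt(76324)
NSD = 2.39 / 276.268
NSD = 0.0087 uV/sqrt(Hz)

0.0087 uV/sqrt(Hz)


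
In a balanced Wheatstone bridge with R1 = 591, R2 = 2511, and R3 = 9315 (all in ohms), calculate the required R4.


At balance: R1*R4 = R2*R3, so R4 = R2*R3/R1.
R4 = 2511 * 9315 / 591
R4 = 23389965 / 591
R4 = 39576.93 ohm

39576.93 ohm


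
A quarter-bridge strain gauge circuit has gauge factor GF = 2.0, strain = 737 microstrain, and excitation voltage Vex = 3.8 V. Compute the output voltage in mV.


Quarter bridge output: Vout = (GF * epsilon * Vex) / 4.
Vout = (2.0 * 737e-6 * 3.8) / 4
Vout = 0.0056012 / 4 V
Vout = 0.0014003 V = 1.4003 mV

1.4003 mV


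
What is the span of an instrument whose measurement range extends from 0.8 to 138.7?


Span = upper range - lower range.
Span = 138.7 - (0.8)
Span = 137.9

137.9


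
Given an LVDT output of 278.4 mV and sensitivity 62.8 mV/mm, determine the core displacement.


Displacement = Vout / sensitivity.
d = 278.4 / 62.8
d = 4.433 mm

4.433 mm


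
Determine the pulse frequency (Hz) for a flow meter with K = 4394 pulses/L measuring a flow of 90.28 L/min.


Frequency = K * Q / 60 (converting L/min to L/s).
f = 4394 * 90.28 / 60
f = 396690.32 / 60
f = 6611.51 Hz

6611.51 Hz


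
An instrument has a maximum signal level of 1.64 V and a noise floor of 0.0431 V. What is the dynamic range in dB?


Dynamic range = 20 * log10(Vmax / Vnoise).
DR = 20 * log10(1.64 / 0.0431)
DR = 20 * log10(38.05)
DR = 31.61 dB

31.61 dB


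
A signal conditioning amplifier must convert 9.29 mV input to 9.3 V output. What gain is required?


Gain = Vout / Vin (converting to same units).
G = 9.3 V / 9.29 mV
G = 9300.0 mV / 9.29 mV
G = 1001.08

1001.08


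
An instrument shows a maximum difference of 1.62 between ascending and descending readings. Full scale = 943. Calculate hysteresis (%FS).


Hysteresis = (max difference / full scale) * 100%.
H = (1.62 / 943) * 100
H = 0.172 %FS

0.172 %FS


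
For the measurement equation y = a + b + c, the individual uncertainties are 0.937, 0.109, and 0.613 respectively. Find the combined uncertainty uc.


For a sum of independent quantities, uc = sqrt(u1^2 + u2^2 + u3^2).
uc = sqrt(0.937^2 + 0.109^2 + 0.613^2)
uc = sqrt(0.877969 + 0.011881 + 0.375769)
uc = 1.125

1.125


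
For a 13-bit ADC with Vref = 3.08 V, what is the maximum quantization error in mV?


The maximum quantization error is +/- LSB/2.
LSB = Vref / 2^n = 3.08 / 8192 = 0.00037598 V
Max error = LSB / 2 = 0.00037598 / 2 = 0.00018799 V
Max error = 0.188 mV

0.188 mV


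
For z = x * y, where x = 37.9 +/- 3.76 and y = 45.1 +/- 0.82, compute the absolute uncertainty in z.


For a product z = x*y, the relative uncertainty is:
uz/z = sqrt((ux/x)^2 + (uy/y)^2)
Relative uncertainties: ux/x = 3.76/37.9 = 0.099208
uy/y = 0.82/45.1 = 0.018182
z = 37.9 * 45.1 = 1709.3
uz = 1709.3 * sqrt(0.099208^2 + 0.018182^2) = 172.4

172.4


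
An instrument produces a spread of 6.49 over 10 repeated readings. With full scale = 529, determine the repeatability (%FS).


Repeatability = (spread / full scale) * 100%.
R = (6.49 / 529) * 100
R = 1.227 %FS

1.227 %FS


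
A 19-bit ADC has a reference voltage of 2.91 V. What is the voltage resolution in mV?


The resolution (LSB) of an ADC is Vref / 2^n.
LSB = 2.91 / 2^19
LSB = 2.91 / 524288
LSB = 5.55e-06 V = 0.00555038 mV

0.00555038 mV


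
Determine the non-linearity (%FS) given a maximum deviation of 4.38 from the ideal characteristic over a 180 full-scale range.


Linearity error = (max deviation / full scale) * 100%.
Linearity = (4.38 / 180) * 100
Linearity = 2.433 %FS

2.433 %FS


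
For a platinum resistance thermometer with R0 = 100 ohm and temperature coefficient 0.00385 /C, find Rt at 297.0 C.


The RTD equation: Rt = R0 * (1 + alpha * T).
Rt = 100 * (1 + 0.00385 * 297.0)
Rt = 100 * (1 + 1.14345)
Rt = 100 * 2.14345
Rt = 214.345 ohm

214.345 ohm


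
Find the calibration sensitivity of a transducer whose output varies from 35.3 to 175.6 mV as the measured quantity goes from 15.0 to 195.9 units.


Sensitivity = (y2 - y1) / (x2 - x1).
S = (175.6 - 35.3) / (195.9 - 15.0)
S = 140.3 / 180.9
S = 0.7756 mV/unit

0.7756 mV/unit


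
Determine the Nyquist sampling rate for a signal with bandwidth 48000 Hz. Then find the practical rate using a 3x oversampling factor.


By Nyquist theorem, fs_min = 2 * fmax.
fs_min = 2 * 48000 = 96000 Hz
Practical rate = 3 * fs_min = 3 * 96000 = 288000 Hz

fs_min = 96000 Hz, fs_practical = 288000 Hz


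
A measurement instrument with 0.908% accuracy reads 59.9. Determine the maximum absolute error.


Absolute error = (accuracy% / 100) * reading.
Error = (0.908 / 100) * 59.9
Error = 0.00908 * 59.9
Error = 0.5439

0.5439


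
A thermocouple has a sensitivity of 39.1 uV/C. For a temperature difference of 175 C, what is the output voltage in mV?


The thermocouple output V = sensitivity * dT.
V = 39.1 uV/C * 175 C
V = 6842.5 uV
V = 6.843 mV

6.843 mV


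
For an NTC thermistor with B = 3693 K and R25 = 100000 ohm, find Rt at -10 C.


NTC thermistor equation: Rt = R25 * exp(B * (1/T - 1/T25)).
T in Kelvin: 263.15 K, T25 = 298.15 K
1/T - 1/T25 = 1/263.15 - 1/298.15 = 0.0004461
B * (1/T - 1/T25) = 3693 * 0.0004461 = 1.6474
Rt = 100000 * exp(1.6474) = 519365.8 ohm

519365.8 ohm


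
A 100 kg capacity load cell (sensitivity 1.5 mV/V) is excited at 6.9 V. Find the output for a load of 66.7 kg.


Vout = rated_output * Vex * (load / capacity).
Vout = 1.5 * 6.9 * (66.7 / 100)
Vout = 1.5 * 6.9 * 0.667
Vout = 6.903 mV

6.903 mV


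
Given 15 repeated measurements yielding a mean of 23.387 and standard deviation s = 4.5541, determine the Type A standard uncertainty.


The standard uncertainty for Type A evaluation is u = s / sqrt(n).
u = 4.5541 / sqrt(15)
u = 4.5541 / 3.873
u = 1.1759

1.1759


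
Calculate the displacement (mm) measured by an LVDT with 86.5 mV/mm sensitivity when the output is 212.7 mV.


Displacement = Vout / sensitivity.
d = 212.7 / 86.5
d = 2.459 mm

2.459 mm


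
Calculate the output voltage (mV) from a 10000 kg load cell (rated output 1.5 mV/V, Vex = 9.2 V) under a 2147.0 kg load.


Vout = rated_output * Vex * (load / capacity).
Vout = 1.5 * 9.2 * (2147.0 / 10000)
Vout = 1.5 * 9.2 * 0.2147
Vout = 2.963 mV

2.963 mV


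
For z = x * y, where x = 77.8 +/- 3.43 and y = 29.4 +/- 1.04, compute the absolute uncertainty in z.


For a product z = x*y, the relative uncertainty is:
uz/z = sqrt((ux/x)^2 + (uy/y)^2)
Relative uncertainties: ux/x = 3.43/77.8 = 0.044087
uy/y = 1.04/29.4 = 0.035374
z = 77.8 * 29.4 = 2287.3
uz = 2287.3 * sqrt(0.044087^2 + 0.035374^2) = 129.29

129.29


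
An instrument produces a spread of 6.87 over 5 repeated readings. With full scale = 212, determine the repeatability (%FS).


Repeatability = (spread / full scale) * 100%.
R = (6.87 / 212) * 100
R = 3.241 %FS

3.241 %FS


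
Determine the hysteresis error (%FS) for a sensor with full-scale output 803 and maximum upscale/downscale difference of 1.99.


Hysteresis = (max difference / full scale) * 100%.
H = (1.99 / 803) * 100
H = 0.248 %FS

0.248 %FS


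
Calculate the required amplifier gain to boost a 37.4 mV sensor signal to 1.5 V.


Gain = Vout / Vin (converting to same units).
G = 1.5 V / 37.4 mV
G = 1500.0 mV / 37.4 mV
G = 40.11

40.11


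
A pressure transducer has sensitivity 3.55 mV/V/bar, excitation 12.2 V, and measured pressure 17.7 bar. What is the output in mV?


Output = sensitivity * Vex * P.
Vout = 3.55 * 12.2 * 17.7
Vout = 43.31 * 17.7
Vout = 766.59 mV

766.59 mV


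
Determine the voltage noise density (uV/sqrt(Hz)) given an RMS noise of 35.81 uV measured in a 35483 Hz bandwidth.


Noise spectral density = Vrms / sqrt(BW).
NSD = 35.81 / sqrt(35483)
NSD = 35.81 / 188.3693
NSD = 0.1901 uV/sqrt(Hz)

0.1901 uV/sqrt(Hz)


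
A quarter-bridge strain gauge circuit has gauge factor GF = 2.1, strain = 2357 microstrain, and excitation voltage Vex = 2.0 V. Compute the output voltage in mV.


Quarter bridge output: Vout = (GF * epsilon * Vex) / 4.
Vout = (2.1 * 2357e-6 * 2.0) / 4
Vout = 0.0098994 / 4 V
Vout = 0.00247485 V = 2.4748 mV

2.4748 mV


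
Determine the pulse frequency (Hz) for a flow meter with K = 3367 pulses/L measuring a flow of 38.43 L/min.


Frequency = K * Q / 60 (converting L/min to L/s).
f = 3367 * 38.43 / 60
f = 129393.81 / 60
f = 2156.56 Hz

2156.56 Hz


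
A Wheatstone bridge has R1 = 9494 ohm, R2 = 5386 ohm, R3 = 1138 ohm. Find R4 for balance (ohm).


At balance: R1*R4 = R2*R3, so R4 = R2*R3/R1.
R4 = 5386 * 1138 / 9494
R4 = 6129268 / 9494
R4 = 645.59 ohm

645.59 ohm


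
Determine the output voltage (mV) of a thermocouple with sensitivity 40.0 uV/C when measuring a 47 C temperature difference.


The thermocouple output V = sensitivity * dT.
V = 40.0 uV/C * 47 C
V = 1880.0 uV
V = 1.88 mV

1.88 mV


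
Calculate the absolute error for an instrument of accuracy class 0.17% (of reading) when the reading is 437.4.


Absolute error = (accuracy% / 100) * reading.
Error = (0.17 / 100) * 437.4
Error = 0.0017 * 437.4
Error = 0.7436

0.7436


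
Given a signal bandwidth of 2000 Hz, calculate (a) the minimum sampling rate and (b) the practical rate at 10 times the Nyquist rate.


By Nyquist theorem, fs_min = 2 * fmax.
fs_min = 2 * 2000 = 4000 Hz
Practical rate = 10 * fs_min = 10 * 4000 = 40000 Hz

fs_min = 4000 Hz, fs_practical = 40000 Hz


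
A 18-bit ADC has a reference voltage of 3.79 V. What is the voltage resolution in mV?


The resolution (LSB) of an ADC is Vref / 2^n.
LSB = 3.79 / 2^18
LSB = 3.79 / 262144
LSB = 1.446e-05 V = 0.0144577 mV

0.0144577 mV


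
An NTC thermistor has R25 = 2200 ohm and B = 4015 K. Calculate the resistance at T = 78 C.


NTC thermistor equation: Rt = R25 * exp(B * (1/T - 1/T25)).
T in Kelvin: 351.15 K, T25 = 298.15 K
1/T - 1/T25 = 1/351.15 - 1/298.15 = -0.00050623
B * (1/T - 1/T25) = 4015 * -0.00050623 = -2.0325
Rt = 2200 * exp(-2.0325) = 288.2 ohm

288.2 ohm


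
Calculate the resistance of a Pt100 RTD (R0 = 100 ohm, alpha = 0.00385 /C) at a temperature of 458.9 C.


The RTD equation: Rt = R0 * (1 + alpha * T).
Rt = 100 * (1 + 0.00385 * 458.9)
Rt = 100 * (1 + 1.766765)
Rt = 100 * 2.766765
Rt = 276.676 ohm

276.676 ohm


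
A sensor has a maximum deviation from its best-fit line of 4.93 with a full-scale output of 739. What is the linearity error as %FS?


Linearity error = (max deviation / full scale) * 100%.
Linearity = (4.93 / 739) * 100
Linearity = 0.667 %FS

0.667 %FS


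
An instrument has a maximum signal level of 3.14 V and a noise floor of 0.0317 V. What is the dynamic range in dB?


Dynamic range = 20 * log10(Vmax / Vnoise).
DR = 20 * log10(3.14 / 0.0317)
DR = 20 * log10(99.05)
DR = 39.92 dB

39.92 dB


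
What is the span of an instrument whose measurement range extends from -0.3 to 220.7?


Span = upper range - lower range.
Span = 220.7 - (-0.3)
Span = 221.0

221.0


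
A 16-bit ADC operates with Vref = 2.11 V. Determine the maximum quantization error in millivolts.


The maximum quantization error is +/- LSB/2.
LSB = Vref / 2^n = 2.11 / 65536 = 3.22e-05 V
Max error = LSB / 2 = 3.22e-05 / 2 = 1.61e-05 V
Max error = 0.0161 mV

0.0161 mV


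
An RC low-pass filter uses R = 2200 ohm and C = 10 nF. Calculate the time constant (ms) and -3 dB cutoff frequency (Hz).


Time constant: tau = R * C.
tau = 2200 * 1.00e-08 = 2.2e-05 s
tau = 0.022 ms
Cutoff frequency: fc = 1 / (2*pi*R*C).
fc = 1 / (2*pi*2.2e-05) = 7234.32 Hz

tau = 0.022 ms, fc = 7234.32 Hz


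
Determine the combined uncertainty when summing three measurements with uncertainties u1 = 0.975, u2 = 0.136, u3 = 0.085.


For a sum of independent quantities, uc = sqrt(u1^2 + u2^2 + u3^2).
uc = sqrt(0.975^2 + 0.136^2 + 0.085^2)
uc = sqrt(0.950625 + 0.018496 + 0.007225)
uc = 0.9881

0.9881


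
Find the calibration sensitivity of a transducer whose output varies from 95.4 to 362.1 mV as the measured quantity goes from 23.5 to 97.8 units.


Sensitivity = (y2 - y1) / (x2 - x1).
S = (362.1 - 95.4) / (97.8 - 23.5)
S = 266.7 / 74.3
S = 3.5895 mV/unit

3.5895 mV/unit


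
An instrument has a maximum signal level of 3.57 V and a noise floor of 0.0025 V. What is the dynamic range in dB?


Dynamic range = 20 * log10(Vmax / Vnoise).
DR = 20 * log10(3.57 / 0.0025)
DR = 20 * log10(1428.0)
DR = 63.09 dB

63.09 dB


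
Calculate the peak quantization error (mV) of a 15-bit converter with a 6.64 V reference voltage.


The maximum quantization error is +/- LSB/2.
LSB = Vref / 2^n = 6.64 / 32768 = 0.00020264 V
Max error = LSB / 2 = 0.00020264 / 2 = 0.00010132 V
Max error = 0.1013 mV

0.1013 mV


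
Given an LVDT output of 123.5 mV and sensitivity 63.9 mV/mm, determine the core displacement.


Displacement = Vout / sensitivity.
d = 123.5 / 63.9
d = 1.933 mm

1.933 mm


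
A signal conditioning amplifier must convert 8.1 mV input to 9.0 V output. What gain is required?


Gain = Vout / Vin (converting to same units).
G = 9.0 V / 8.1 mV
G = 9000.0 mV / 8.1 mV
G = 1111.11

1111.11


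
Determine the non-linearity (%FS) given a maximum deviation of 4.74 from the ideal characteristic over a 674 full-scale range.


Linearity error = (max deviation / full scale) * 100%.
Linearity = (4.74 / 674) * 100
Linearity = 0.703 %FS

0.703 %FS


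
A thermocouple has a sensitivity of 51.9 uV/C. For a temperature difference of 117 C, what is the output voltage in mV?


The thermocouple output V = sensitivity * dT.
V = 51.9 uV/C * 117 C
V = 6072.3 uV
V = 6.072 mV

6.072 mV


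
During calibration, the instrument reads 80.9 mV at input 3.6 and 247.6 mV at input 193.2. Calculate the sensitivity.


Sensitivity = (y2 - y1) / (x2 - x1).
S = (247.6 - 80.9) / (193.2 - 3.6)
S = 166.7 / 189.6
S = 0.8792 mV/unit

0.8792 mV/unit


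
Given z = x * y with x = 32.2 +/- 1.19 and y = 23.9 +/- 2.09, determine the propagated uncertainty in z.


For a product z = x*y, the relative uncertainty is:
uz/z = sqrt((ux/x)^2 + (uy/y)^2)
Relative uncertainties: ux/x = 1.19/32.2 = 0.036957
uy/y = 2.09/23.9 = 0.087448
z = 32.2 * 23.9 = 769.6
uz = 769.6 * sqrt(0.036957^2 + 0.087448^2) = 73.061

73.061


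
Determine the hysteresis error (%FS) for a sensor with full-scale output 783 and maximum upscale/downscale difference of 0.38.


Hysteresis = (max difference / full scale) * 100%.
H = (0.38 / 783) * 100
H = 0.049 %FS

0.049 %FS


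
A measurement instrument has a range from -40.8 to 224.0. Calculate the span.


Span = upper range - lower range.
Span = 224.0 - (-40.8)
Span = 264.8

264.8


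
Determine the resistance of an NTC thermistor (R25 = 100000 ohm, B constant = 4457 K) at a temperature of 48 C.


NTC thermistor equation: Rt = R25 * exp(B * (1/T - 1/T25)).
T in Kelvin: 321.15 K, T25 = 298.15 K
1/T - 1/T25 = 1/321.15 - 1/298.15 = -0.00024021
B * (1/T - 1/T25) = 4457 * -0.00024021 = -1.0706
Rt = 100000 * exp(-1.0706) = 34280.2 ohm

34280.2 ohm


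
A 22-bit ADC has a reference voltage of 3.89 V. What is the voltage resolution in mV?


The resolution (LSB) of an ADC is Vref / 2^n.
LSB = 3.89 / 2^22
LSB = 3.89 / 4194304
LSB = 9.3e-07 V = 0.00092745 mV

0.00092745 mV


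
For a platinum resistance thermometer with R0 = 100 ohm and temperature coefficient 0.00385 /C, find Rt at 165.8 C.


The RTD equation: Rt = R0 * (1 + alpha * T).
Rt = 100 * (1 + 0.00385 * 165.8)
Rt = 100 * (1 + 0.63833)
Rt = 100 * 1.63833
Rt = 163.833 ohm

163.833 ohm


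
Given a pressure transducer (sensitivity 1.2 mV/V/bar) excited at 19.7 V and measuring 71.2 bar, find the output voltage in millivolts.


Output = sensitivity * Vex * P.
Vout = 1.2 * 19.7 * 71.2
Vout = 23.64 * 71.2
Vout = 1683.17 mV

1683.17 mV


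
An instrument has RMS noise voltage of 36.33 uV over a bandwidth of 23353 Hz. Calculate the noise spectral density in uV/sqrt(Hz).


Noise spectral density = Vrms / sqrt(BW).
NSD = 36.33 / sqrt(23353)
NSD = 36.33 / 152.8169
NSD = 0.2377 uV/sqrt(Hz)

0.2377 uV/sqrt(Hz)


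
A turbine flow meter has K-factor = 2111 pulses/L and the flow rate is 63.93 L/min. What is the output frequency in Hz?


Frequency = K * Q / 60 (converting L/min to L/s).
f = 2111 * 63.93 / 60
f = 134956.23 / 60
f = 2249.27 Hz

2249.27 Hz


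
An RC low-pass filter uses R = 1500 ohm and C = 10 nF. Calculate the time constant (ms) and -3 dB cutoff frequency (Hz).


Time constant: tau = R * C.
tau = 1500 * 1.00e-08 = 1.5e-05 s
tau = 0.015 ms
Cutoff frequency: fc = 1 / (2*pi*R*C).
fc = 1 / (2*pi*1.5e-05) = 10610.33 Hz

tau = 0.015 ms, fc = 10610.33 Hz


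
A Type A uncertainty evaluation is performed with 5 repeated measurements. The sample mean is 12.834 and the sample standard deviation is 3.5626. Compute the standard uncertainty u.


The standard uncertainty for Type A evaluation is u = s / sqrt(n).
u = 3.5626 / sqrt(5)
u = 3.5626 / 2.2361
u = 1.5932

1.5932


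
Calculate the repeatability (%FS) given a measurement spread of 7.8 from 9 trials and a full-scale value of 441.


Repeatability = (spread / full scale) * 100%.
R = (7.8 / 441) * 100
R = 1.769 %FS

1.769 %FS


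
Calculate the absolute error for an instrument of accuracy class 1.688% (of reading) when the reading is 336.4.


Absolute error = (accuracy% / 100) * reading.
Error = (1.688 / 100) * 336.4
Error = 0.01688 * 336.4
Error = 5.6784

5.6784


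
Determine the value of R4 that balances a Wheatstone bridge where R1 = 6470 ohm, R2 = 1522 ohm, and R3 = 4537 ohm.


At balance: R1*R4 = R2*R3, so R4 = R2*R3/R1.
R4 = 1522 * 4537 / 6470
R4 = 6905314 / 6470
R4 = 1067.28 ohm

1067.28 ohm


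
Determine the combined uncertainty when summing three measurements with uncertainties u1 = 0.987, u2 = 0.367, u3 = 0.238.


For a sum of independent quantities, uc = sqrt(u1^2 + u2^2 + u3^2).
uc = sqrt(0.987^2 + 0.367^2 + 0.238^2)
uc = sqrt(0.974169 + 0.134689 + 0.056644)
uc = 1.0796

1.0796


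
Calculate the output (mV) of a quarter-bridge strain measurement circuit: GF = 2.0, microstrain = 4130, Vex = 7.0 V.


Quarter bridge output: Vout = (GF * epsilon * Vex) / 4.
Vout = (2.0 * 4130e-6 * 7.0) / 4
Vout = 0.05782 / 4 V
Vout = 0.014455 V = 14.455 mV

14.455 mV


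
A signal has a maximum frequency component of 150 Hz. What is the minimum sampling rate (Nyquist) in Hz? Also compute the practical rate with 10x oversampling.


By Nyquist theorem, fs_min = 2 * fmax.
fs_min = 2 * 150 = 300 Hz
Practical rate = 10 * fs_min = 10 * 300 = 3000 Hz

fs_min = 300 Hz, fs_practical = 3000 Hz


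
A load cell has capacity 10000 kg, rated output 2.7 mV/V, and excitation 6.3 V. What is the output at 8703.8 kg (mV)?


Vout = rated_output * Vex * (load / capacity).
Vout = 2.7 * 6.3 * (8703.8 / 10000)
Vout = 2.7 * 6.3 * 0.87038
Vout = 14.805 mV

14.805 mV


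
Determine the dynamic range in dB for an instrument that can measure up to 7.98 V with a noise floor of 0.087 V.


Dynamic range = 20 * log10(Vmax / Vnoise).
DR = 20 * log10(7.98 / 0.087)
DR = 20 * log10(91.72)
DR = 39.25 dB

39.25 dB


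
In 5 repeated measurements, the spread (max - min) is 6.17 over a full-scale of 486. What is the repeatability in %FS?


Repeatability = (spread / full scale) * 100%.
R = (6.17 / 486) * 100
R = 1.27 %FS

1.27 %FS


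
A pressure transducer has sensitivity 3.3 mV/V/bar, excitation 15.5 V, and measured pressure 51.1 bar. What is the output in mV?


Output = sensitivity * Vex * P.
Vout = 3.3 * 15.5 * 51.1
Vout = 51.15 * 51.1
Vout = 2613.76 mV

2613.76 mV


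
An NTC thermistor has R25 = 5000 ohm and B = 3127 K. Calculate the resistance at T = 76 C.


NTC thermistor equation: Rt = R25 * exp(B * (1/T - 1/T25)).
T in Kelvin: 349.15 K, T25 = 298.15 K
1/T - 1/T25 = 1/349.15 - 1/298.15 = -0.00048992
B * (1/T - 1/T25) = 3127 * -0.00048992 = -1.532
Rt = 5000 * exp(-1.532) = 1080.5 ohm

1080.5 ohm


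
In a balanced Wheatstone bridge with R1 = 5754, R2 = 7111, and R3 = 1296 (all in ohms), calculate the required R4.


At balance: R1*R4 = R2*R3, so R4 = R2*R3/R1.
R4 = 7111 * 1296 / 5754
R4 = 9215856 / 5754
R4 = 1601.64 ohm

1601.64 ohm


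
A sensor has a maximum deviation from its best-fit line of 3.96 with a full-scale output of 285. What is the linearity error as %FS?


Linearity error = (max deviation / full scale) * 100%.
Linearity = (3.96 / 285) * 100
Linearity = 1.389 %FS

1.389 %FS


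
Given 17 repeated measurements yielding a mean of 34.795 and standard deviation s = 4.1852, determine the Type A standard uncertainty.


The standard uncertainty for Type A evaluation is u = s / sqrt(n).
u = 4.1852 / sqrt(17)
u = 4.1852 / 4.1231
u = 1.0151

1.0151


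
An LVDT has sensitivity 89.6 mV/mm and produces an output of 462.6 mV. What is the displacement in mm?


Displacement = Vout / sensitivity.
d = 462.6 / 89.6
d = 5.163 mm

5.163 mm


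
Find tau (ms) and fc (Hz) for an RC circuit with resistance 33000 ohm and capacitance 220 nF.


Time constant: tau = R * C.
tau = 33000 * 2.20e-07 = 0.00726 s
tau = 7.26 ms
Cutoff frequency: fc = 1 / (2*pi*R*C).
fc = 1 / (2*pi*0.00726) = 21.92 Hz

tau = 7.26 ms, fc = 21.92 Hz


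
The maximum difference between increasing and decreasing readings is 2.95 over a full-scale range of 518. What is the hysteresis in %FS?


Hysteresis = (max difference / full scale) * 100%.
H = (2.95 / 518) * 100
H = 0.569 %FS

0.569 %FS


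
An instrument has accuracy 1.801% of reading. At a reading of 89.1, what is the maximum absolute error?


Absolute error = (accuracy% / 100) * reading.
Error = (1.801 / 100) * 89.1
Error = 0.01801 * 89.1
Error = 1.6047

1.6047


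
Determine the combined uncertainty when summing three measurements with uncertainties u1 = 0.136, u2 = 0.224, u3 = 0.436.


For a sum of independent quantities, uc = sqrt(u1^2 + u2^2 + u3^2).
uc = sqrt(0.136^2 + 0.224^2 + 0.436^2)
uc = sqrt(0.018496 + 0.050176 + 0.190096)
uc = 0.5087

0.5087


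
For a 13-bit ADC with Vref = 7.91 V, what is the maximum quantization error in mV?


The maximum quantization error is +/- LSB/2.
LSB = Vref / 2^n = 7.91 / 8192 = 0.00096558 V
Max error = LSB / 2 = 0.00096558 / 2 = 0.00048279 V
Max error = 0.4828 mV

0.4828 mV


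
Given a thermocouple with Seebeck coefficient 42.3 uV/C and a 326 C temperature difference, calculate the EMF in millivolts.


The thermocouple output V = sensitivity * dT.
V = 42.3 uV/C * 326 C
V = 13789.8 uV
V = 13.79 mV

13.79 mV


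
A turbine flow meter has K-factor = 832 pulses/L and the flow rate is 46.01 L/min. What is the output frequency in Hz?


Frequency = K * Q / 60 (converting L/min to L/s).
f = 832 * 46.01 / 60
f = 38280.32 / 60
f = 638.01 Hz

638.01 Hz


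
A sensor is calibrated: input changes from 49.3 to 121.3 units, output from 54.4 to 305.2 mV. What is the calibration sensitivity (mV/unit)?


Sensitivity = (y2 - y1) / (x2 - x1).
S = (305.2 - 54.4) / (121.3 - 49.3)
S = 250.8 / 72.0
S = 3.4833 mV/unit

3.4833 mV/unit


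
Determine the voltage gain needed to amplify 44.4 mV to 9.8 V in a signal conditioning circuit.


Gain = Vout / Vin (converting to same units).
G = 9.8 V / 44.4 mV
G = 9800.0 mV / 44.4 mV
G = 220.72

220.72


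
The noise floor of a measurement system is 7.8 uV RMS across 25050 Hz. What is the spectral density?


Noise spectral density = Vrms / sqrt(BW).
NSD = 7.8 / sqrt(25050)
NSD = 7.8 / 158.2719
NSD = 0.0493 uV/sqrt(Hz)

0.0493 uV/sqrt(Hz)


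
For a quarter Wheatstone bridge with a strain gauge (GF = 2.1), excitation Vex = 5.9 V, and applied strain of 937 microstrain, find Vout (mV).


Quarter bridge output: Vout = (GF * epsilon * Vex) / 4.
Vout = (2.1 * 937e-6 * 5.9) / 4
Vout = 0.01160943 / 4 V
Vout = 0.00290236 V = 2.9024 mV

2.9024 mV


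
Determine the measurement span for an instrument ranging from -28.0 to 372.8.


Span = upper range - lower range.
Span = 372.8 - (-28.0)
Span = 400.8

400.8


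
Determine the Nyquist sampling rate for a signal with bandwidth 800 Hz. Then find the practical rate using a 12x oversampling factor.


By Nyquist theorem, fs_min = 2 * fmax.
fs_min = 2 * 800 = 1600 Hz
Practical rate = 12 * fs_min = 12 * 1600 = 19200 Hz

fs_min = 1600 Hz, fs_practical = 19200 Hz


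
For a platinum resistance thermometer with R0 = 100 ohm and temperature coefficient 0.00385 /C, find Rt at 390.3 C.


The RTD equation: Rt = R0 * (1 + alpha * T).
Rt = 100 * (1 + 0.00385 * 390.3)
Rt = 100 * (1 + 1.502655)
Rt = 100 * 2.502655
Rt = 250.265 ohm

250.265 ohm


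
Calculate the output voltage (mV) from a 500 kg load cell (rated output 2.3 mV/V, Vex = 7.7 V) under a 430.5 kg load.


Vout = rated_output * Vex * (load / capacity).
Vout = 2.3 * 7.7 * (430.5 / 500)
Vout = 2.3 * 7.7 * 0.861
Vout = 15.248 mV

15.248 mV


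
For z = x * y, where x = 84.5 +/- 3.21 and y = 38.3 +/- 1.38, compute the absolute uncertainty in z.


For a product z = x*y, the relative uncertainty is:
uz/z = sqrt((ux/x)^2 + (uy/y)^2)
Relative uncertainties: ux/x = 3.21/84.5 = 0.037988
uy/y = 1.38/38.3 = 0.036031
z = 84.5 * 38.3 = 3236.3
uz = 3236.3 * sqrt(0.037988^2 + 0.036031^2) = 169.449

169.449


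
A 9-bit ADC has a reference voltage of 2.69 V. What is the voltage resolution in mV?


The resolution (LSB) of an ADC is Vref / 2^n.
LSB = 2.69 / 2^9
LSB = 2.69 / 512
LSB = 0.00525391 V = 5.25390625 mV

5.25390625 mV


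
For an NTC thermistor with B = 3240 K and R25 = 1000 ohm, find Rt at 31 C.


NTC thermistor equation: Rt = R25 * exp(B * (1/T - 1/T25)).
T in Kelvin: 304.15 K, T25 = 298.15 K
1/T - 1/T25 = 1/304.15 - 1/298.15 = -6.617e-05
B * (1/T - 1/T25) = 3240 * -6.617e-05 = -0.2144
Rt = 1000 * exp(-0.2144) = 807.0 ohm

807.0 ohm


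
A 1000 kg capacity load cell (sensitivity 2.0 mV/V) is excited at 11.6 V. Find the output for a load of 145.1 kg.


Vout = rated_output * Vex * (load / capacity).
Vout = 2.0 * 11.6 * (145.1 / 1000)
Vout = 2.0 * 11.6 * 0.1451
Vout = 3.366 mV

3.366 mV


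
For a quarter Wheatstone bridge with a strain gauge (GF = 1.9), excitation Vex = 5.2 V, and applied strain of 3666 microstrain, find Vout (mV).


Quarter bridge output: Vout = (GF * epsilon * Vex) / 4.
Vout = (1.9 * 3666e-6 * 5.2) / 4
Vout = 0.03622008 / 4 V
Vout = 0.00905502 V = 9.055 mV

9.055 mV


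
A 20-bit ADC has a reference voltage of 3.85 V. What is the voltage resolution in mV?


The resolution (LSB) of an ADC is Vref / 2^n.
LSB = 3.85 / 2^20
LSB = 3.85 / 1048576
LSB = 3.67e-06 V = 0.00367165 mV

0.00367165 mV


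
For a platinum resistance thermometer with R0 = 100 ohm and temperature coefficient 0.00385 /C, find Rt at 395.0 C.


The RTD equation: Rt = R0 * (1 + alpha * T).
Rt = 100 * (1 + 0.00385 * 395.0)
Rt = 100 * (1 + 1.52075)
Rt = 100 * 2.52075
Rt = 252.075 ohm

252.075 ohm


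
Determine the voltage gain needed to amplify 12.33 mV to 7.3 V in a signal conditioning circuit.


Gain = Vout / Vin (converting to same units).
G = 7.3 V / 12.33 mV
G = 7300.0 mV / 12.33 mV
G = 592.05

592.05


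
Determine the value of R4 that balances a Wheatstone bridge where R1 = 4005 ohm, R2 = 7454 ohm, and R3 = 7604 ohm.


At balance: R1*R4 = R2*R3, so R4 = R2*R3/R1.
R4 = 7454 * 7604 / 4005
R4 = 56680216 / 4005
R4 = 14152.36 ohm

14152.36 ohm
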